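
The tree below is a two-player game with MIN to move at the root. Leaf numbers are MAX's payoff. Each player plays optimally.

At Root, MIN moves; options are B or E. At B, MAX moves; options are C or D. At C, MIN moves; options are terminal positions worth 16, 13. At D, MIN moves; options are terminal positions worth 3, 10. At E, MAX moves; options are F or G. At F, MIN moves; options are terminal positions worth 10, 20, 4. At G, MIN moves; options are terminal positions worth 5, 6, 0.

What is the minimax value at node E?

4

F: min(10, 20, 4) = 4
G: min(5, 6, 0) = 0
E: max(4, 0) = 4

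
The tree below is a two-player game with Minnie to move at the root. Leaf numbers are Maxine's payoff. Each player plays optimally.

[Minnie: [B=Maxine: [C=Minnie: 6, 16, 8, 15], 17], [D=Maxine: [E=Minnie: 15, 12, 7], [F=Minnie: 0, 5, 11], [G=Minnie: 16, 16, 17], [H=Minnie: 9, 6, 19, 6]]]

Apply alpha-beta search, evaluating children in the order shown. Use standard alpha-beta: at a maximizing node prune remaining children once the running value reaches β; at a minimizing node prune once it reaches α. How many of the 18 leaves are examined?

C [α=-∞,β=+∞]: v=6
B [α=-∞,β=+∞]: v=17
E [α=-∞,β=17]: v=7
F [α=7,β=17]: v=0 after child 1 ≤ α → α-cutoff, skip 2
G [α=7,β=17]: v=16
H [α=16,β=17]: v=9 after child 1 ≤ α → α-cutoff, skip 3
D [α=-∞,β=17]: v=16
Root [α=-∞,β=+∞]: v=16
Leaves evaluated: 13 of 18.

13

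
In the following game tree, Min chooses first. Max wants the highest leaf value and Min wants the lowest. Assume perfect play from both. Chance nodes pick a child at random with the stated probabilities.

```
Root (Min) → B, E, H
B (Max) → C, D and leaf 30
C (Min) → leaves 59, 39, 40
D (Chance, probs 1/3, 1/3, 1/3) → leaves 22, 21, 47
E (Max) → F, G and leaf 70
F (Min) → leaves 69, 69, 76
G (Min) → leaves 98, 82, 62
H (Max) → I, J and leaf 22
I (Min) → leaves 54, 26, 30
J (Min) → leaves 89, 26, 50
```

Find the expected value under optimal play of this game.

C (Min): min(59, 39, 40) = 39
D (Chance): 1/3·22 + 1/3·21 + 1/3·47 = 30
B (Max): max(39, 30, 30) = 39
F (Min): min(69, 69, 76) = 69
G (Min): min(98, 82, 62) = 62
E (Max): max(69, 62, 70) = 70
I (Min): min(54, 26, 30) = 26
J (Min): min(89, 26, 50) = 26
H (Max): max(26, 26, 22) = 26
Root (Min): min(39, 70, 26) = 26

26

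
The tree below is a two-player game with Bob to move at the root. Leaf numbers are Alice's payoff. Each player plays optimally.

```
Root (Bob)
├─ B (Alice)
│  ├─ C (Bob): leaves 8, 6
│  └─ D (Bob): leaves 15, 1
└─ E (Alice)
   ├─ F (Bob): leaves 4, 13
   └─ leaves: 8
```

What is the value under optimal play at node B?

C: min(8, 6) = 6
D: min(15, 1) = 1
B: max(6, 1) = 6

6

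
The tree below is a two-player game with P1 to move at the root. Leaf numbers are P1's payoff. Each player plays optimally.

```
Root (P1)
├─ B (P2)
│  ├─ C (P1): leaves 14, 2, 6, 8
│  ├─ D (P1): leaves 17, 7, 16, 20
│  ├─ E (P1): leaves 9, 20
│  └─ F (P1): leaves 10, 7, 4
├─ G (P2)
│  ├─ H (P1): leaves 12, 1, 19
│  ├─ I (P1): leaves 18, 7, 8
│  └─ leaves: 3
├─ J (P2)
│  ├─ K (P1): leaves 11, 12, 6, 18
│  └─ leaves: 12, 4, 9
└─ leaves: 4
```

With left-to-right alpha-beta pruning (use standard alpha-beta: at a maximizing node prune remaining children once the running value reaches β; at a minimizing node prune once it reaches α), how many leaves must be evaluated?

24

C [α=-∞,β=+∞]: v=14
D [α=-∞,β=14]: v=17 after child 1 ≥ β → β-cutoff, skip 3
E [α=-∞,β=14]: v=20
F [α=-∞,β=14]: v=10
B [α=-∞,β=+∞]: v=10
H [α=10,β=+∞]: v=19
I [α=10,β=19]: v=18
G [α=10,β=+∞]: v=3
K [α=10,β=+∞]: v=18
J [α=10,β=+∞]: v=4 after child 3 ≤ α → α-cutoff, skip 1
Root [α=-∞,β=+∞]: v=10
Leaves evaluated: 24 of 28.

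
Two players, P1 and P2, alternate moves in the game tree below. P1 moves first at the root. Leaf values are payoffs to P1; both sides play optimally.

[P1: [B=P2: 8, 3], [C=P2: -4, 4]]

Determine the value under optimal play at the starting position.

B (P2): min(8, 3) = 3
C (P2): min(-4, 4) = -4
Root (P1): max(3, -4) = 3

3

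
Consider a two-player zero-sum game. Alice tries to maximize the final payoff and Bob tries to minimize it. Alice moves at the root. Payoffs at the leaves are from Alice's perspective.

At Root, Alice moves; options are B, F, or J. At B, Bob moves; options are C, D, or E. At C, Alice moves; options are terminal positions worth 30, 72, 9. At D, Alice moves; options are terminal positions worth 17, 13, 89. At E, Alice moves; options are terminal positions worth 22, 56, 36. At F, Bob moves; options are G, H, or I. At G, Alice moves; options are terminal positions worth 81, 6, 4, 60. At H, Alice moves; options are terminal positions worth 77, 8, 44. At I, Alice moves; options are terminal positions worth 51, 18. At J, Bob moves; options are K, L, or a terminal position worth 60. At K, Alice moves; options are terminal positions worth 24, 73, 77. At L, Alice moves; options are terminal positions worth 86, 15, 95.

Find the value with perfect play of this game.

60

C (Alice): max(30, 72, 9) = 72
D (Alice): max(17, 13, 89) = 89
E (Alice): max(22, 56, 36) = 56
B (Bob): min(72, 89, 56) = 56
G (Alice): max(81, 6, 4, 60) = 81
H (Alice): max(77, 8, 44) = 77
I (Alice): max(51, 18) = 51
F (Bob): min(81, 77, 51) = 51
K (Alice): max(24, 73, 77) = 77
L (Alice): max(86, 15, 95) = 95
J (Bob): min(77, 95, 60) = 60
Root (Alice): max(56, 51, 60) = 60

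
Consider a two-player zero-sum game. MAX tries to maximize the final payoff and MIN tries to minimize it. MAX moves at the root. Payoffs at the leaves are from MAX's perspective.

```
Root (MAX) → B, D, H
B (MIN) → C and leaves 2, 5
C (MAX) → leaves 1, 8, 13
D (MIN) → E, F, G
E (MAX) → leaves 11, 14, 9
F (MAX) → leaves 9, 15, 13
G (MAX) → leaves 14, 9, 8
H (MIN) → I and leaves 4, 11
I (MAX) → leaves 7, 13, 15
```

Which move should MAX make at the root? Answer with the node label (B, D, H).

C (MAX): max(1, 8, 13) = 13
B (MIN): min(13, 2, 5) = 2
E (MAX): max(11, 14, 9) = 14
F (MAX): max(9, 15, 13) = 15
G (MAX): max(14, 9, 8) = 14
D (MIN): min(14, 15, 14) = 14
I (MAX): max(7, 13, 15) = 15
H (MIN): min(15, 4, 11) = 4
Root (MAX): max(2, 14, 4) = 14
MAX picks the child with the highest value: D (value 14).

D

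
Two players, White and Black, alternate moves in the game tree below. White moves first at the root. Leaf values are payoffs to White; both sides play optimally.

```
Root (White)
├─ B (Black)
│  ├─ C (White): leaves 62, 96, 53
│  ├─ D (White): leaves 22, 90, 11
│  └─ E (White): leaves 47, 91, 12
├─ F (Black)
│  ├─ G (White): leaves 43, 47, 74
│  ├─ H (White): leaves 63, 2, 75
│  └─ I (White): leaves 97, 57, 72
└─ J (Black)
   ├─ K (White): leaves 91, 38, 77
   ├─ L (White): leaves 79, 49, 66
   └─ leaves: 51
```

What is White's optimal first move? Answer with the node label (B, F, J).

C (White): max(62, 96, 53) = 96
D (White): max(22, 90, 11) = 90
E (White): max(47, 91, 12) = 91
B (Black): min(96, 90, 91) = 90
G (White): max(43, 47, 74) = 74
H (White): max(63, 2, 75) = 75
I (White): max(97, 57, 72) = 97
F (Black): min(74, 75, 97) = 74
K (White): max(91, 38, 77) = 91
L (White): max(79, 49, 66) = 79
J (Black): min(91, 79, 51) = 51
Root (White): max(90, 74, 51) = 90
White picks the child with the highest value: B (value 90).

B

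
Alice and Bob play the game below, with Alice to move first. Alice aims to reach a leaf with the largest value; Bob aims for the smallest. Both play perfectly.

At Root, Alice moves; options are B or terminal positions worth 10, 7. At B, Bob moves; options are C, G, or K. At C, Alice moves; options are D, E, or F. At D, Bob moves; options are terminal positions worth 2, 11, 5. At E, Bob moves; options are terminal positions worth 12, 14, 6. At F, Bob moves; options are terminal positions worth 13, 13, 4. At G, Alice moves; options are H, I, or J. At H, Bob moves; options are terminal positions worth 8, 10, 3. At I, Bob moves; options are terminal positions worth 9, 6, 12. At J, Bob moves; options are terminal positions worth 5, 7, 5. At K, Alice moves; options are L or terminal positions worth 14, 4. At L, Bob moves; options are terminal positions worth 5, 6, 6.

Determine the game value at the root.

D (Bob): min(2, 11, 5) = 2
E (Bob): min(12, 14, 6) = 6
F (Bob): min(13, 13, 4) = 4
C (Alice): max(2, 6, 4) = 6
H (Bob): min(8, 10, 3) = 3
I (Bob): min(9, 6, 12) = 6
J (Bob): min(5, 7, 5) = 5
G (Alice): max(3, 6, 5) = 6
L (Bob): min(5, 6, 6) = 5
K (Alice): max(5, 14, 4) = 14
B (Bob): min(6, 6, 14) = 6
Root (Alice): max(6, 10, 7) = 10

10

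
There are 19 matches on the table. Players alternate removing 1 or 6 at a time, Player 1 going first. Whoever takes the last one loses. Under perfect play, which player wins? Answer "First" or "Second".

Second

Compute winning (W) and losing (L) positions by backward induction:
i:   0  1  2  3  4  5  6  7  8  9 10 11 12 13 14 15 16 17 18 19
     W  L  W  L  W  L  W  W  L  W  L  W  L  W  W  L  W  L  W  L
Position 19 is L, so the second player wins.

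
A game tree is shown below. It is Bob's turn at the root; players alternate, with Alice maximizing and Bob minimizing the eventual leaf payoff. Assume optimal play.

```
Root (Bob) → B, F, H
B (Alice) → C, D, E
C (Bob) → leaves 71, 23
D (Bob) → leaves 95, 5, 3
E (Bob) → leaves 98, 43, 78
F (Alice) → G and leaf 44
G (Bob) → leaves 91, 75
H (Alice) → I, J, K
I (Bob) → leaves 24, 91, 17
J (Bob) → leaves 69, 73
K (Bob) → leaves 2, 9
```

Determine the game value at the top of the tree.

C (Bob): min(71, 23) = 23
D (Bob): min(95, 5, 3) = 3
E (Bob): min(98, 43, 78) = 43
B (Alice): max(23, 3, 43) = 43
G (Bob): min(91, 75) = 75
F (Alice): max(75, 44) = 75
I (Bob): min(24, 91, 17) = 17
J (Bob): min(69, 73) = 69
K (Bob): min(2, 9) = 2
H (Alice): max(17, 69, 2) = 69
Root (Bob): min(43, 75, 69) = 43

43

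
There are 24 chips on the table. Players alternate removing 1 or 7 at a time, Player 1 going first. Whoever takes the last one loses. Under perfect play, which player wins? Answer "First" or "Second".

Positions where the player to move wins (W) vs loses (L):
i:   0  1  2  3  4  5  6  7  8  9 10 11 12 13 14 15 16 17 18 19 20 21 22 23 24
     W  L  W  L  W  L  W  L  W  L  W  L  W  L  W  L  W  L  W  L  W  L  W  L  W
Position 24 is W, so the first player wins.

First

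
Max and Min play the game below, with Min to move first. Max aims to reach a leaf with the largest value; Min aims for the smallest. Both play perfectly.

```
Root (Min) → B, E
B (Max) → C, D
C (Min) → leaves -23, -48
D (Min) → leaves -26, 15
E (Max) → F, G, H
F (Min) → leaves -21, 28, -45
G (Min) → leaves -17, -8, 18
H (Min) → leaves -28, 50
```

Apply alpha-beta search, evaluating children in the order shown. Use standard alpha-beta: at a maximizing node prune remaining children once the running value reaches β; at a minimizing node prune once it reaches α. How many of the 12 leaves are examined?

10

C [α=-∞,β=+∞]: v=-48
D [α=-48,β=+∞]: v=-26
B [α=-∞,β=+∞]: v=-26
F [α=-∞,β=-26]: v=-45
G [α=-45,β=-26]: v=-17
E [α=-∞,β=-26]: v=-17 after child 2 ≥ β → β-cutoff, skip 1
Root [α=-∞,β=+∞]: v=-26
Leaves evaluated: 10 of 12.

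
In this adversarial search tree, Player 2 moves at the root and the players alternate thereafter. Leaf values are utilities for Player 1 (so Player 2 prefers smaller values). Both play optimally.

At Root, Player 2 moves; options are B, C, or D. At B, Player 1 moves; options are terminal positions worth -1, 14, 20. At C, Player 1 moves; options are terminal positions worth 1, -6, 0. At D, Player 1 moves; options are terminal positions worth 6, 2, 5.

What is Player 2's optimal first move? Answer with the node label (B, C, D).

B (Player 1): max(-1, 14, 20) = 20
C (Player 1): max(1, -6, 0) = 1
D (Player 1): max(6, 2, 5) = 6
Root (Player 2): min(20, 1, 6) = 1
Player 2 picks the child with the lowest value: C (value 1).

C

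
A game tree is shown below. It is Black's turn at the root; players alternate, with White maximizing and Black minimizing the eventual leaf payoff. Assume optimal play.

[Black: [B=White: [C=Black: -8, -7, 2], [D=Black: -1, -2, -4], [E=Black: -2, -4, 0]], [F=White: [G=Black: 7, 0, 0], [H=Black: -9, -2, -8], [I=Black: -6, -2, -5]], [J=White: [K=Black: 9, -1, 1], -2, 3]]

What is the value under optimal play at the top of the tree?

C (Black): min(-8, -7, 2) = -8
D (Black): min(-1, -2, -4) = -4
E (Black): min(-2, -4, 0) = -4
B (White): max(-8, -4, -4) = -4
G (Black): min(7, 0, 0) = 0
H (Black): min(-9, -2, -8) = -9
I (Black): min(-6, -2, -5) = -6
F (White): max(0, -9, -6) = 0
K (Black): min(9, -1, 1) = -1
J (White): max(-1, -2, 3) = 3
Root (Black): min(-4, 0, 3) = -4

-4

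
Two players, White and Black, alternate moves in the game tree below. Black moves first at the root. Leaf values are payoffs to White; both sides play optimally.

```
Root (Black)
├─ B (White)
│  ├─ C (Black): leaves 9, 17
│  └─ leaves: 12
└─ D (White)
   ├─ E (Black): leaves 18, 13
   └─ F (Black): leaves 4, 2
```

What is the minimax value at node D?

E: min(18, 13) = 13
F: min(4, 2) = 2
D: max(13, 2) = 13

13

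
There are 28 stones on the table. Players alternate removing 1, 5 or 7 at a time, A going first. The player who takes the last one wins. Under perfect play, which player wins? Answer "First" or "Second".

Compute winning (W) and losing (L) positions by backward induction:
i:   0  1  2  3  4  5  6  7  8  9 10 11 12 13 14 15 16 17 18 19 20 21 22 23 24 25 26 27 28
     L  W  L  W  L  W  L  W  L  W  L  W  L  W  L  W  L  W  L  W  L  W  L  W  L  W  L  W  L
Position 28 is L, so the second player wins.

Second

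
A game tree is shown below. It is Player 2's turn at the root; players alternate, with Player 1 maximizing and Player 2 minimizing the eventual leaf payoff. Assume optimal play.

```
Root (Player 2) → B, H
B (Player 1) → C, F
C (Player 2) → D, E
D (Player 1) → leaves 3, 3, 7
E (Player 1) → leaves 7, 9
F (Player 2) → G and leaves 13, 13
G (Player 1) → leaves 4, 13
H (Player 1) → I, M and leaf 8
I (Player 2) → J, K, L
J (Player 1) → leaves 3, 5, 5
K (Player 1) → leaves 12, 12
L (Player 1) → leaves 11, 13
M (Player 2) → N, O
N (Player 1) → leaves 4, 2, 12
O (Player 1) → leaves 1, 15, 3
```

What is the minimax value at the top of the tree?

12

D (Player 1): max(3, 3, 7) = 7
E (Player 1): max(7, 9) = 9
C (Player 2): min(7, 9) = 7
G (Player 1): max(4, 13) = 13
F (Player 2): min(13, 13, 13) = 13
B (Player 1): max(7, 13) = 13
J (Player 1): max(3, 5, 5) = 5
K (Player 1): max(12, 12) = 12
L (Player 1): max(11, 13) = 13
I (Player 2): min(5, 12, 13) = 5
N (Player 1): max(4, 2, 12) = 12
O (Player 1): max(1, 15, 3) = 15
M (Player 2): min(12, 15) = 12
H (Player 1): max(5, 12, 8) = 12
Root (Player 2): min(13, 12) = 12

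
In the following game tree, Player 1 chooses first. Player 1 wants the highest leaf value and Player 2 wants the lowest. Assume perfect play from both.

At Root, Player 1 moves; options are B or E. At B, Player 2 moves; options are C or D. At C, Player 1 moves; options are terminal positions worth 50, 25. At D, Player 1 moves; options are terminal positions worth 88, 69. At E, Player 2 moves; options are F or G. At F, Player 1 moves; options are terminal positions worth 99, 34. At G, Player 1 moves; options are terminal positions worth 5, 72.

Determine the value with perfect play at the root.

72

C (Player 1): max(50, 25) = 50
D (Player 1): max(88, 69) = 88
B (Player 2): min(50, 88) = 50
F (Player 1): max(99, 34) = 99
G (Player 1): max(5, 72) = 72
E (Player 2): min(99, 72) = 72
Root (Player 1): max(50, 72) = 72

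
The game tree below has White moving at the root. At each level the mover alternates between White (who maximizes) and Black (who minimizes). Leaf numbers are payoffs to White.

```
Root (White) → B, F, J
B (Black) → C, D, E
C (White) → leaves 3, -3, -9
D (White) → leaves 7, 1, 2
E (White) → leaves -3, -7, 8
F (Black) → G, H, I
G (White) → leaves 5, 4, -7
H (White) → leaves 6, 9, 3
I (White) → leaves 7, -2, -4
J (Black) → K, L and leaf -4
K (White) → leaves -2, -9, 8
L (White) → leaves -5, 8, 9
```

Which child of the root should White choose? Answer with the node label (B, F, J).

F

C (White): max(3, -3, -9) = 3
D (White): max(7, 1, 2) = 7
E (White): max(-3, -7, 8) = 8
B (Black): min(3, 7, 8) = 3
G (White): max(5, 4, -7) = 5
H (White): max(6, 9, 3) = 9
I (White): max(7, -2, -4) = 7
F (Black): min(5, 9, 7) = 5
K (White): max(-2, -9, 8) = 8
L (White): max(-5, 8, 9) = 9
J (Black): min(8, 9, -4) = -4
Root (White): max(3, 5, -4) = 5
White picks the child with the highest value: F (value 5).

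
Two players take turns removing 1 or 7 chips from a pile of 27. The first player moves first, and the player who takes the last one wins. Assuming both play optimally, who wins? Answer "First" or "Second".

Mark each pile size as W (mover wins) or L (mover loses):
i:   0  1  2  3  4  5  6  7  8  9 10 11 12 13 14 15 16 17 18 19 20 21 22 23 24 25 26 27
     L  W  L  W  L  W  L  W  L  W  L  W  L  W  L  W  L  W  L  W  L  W  L  W  L  W  L  W
Position 27 is W, so the first player wins.

First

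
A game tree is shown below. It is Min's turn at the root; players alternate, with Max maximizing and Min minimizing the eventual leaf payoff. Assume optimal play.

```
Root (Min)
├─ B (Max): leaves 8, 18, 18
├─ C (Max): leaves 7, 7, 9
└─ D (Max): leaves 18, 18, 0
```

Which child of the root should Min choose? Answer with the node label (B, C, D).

C

B (Max): max(8, 18, 18) = 18
C (Max): max(7, 7, 9) = 9
D (Max): max(18, 18, 0) = 18
Root (Min): min(18, 9, 18) = 9
Min picks the child with the lowest value: C (value 9).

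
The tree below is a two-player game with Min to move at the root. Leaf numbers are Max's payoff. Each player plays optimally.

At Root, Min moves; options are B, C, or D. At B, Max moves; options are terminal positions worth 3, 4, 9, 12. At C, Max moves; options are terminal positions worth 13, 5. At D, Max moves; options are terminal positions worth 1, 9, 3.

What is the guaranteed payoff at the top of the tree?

9

B (Max): max(3, 4, 9, 12) = 12
C (Max): max(13, 5) = 13
D (Max): max(1, 9, 3) = 9
Root (Min): min(12, 13, 9) = 9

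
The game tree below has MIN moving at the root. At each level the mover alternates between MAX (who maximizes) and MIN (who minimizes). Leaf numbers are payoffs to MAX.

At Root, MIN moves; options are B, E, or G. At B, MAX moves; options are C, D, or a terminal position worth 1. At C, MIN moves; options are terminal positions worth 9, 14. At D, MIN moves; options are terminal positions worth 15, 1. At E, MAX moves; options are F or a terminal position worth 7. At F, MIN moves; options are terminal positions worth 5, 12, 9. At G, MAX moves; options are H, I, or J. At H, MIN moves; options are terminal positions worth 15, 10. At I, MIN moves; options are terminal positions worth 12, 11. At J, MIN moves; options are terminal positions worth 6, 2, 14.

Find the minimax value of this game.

7

C (MIN): min(9, 14) = 9
D (MIN): min(15, 1) = 1
B (MAX): max(9, 1, 1) = 9
F (MIN): min(5, 12, 9) = 5
E (MAX): max(5, 7) = 7
H (MIN): min(15, 10) = 10
I (MIN): min(12, 11) = 11
J (MIN): min(6, 2, 14) = 2
G (MAX): max(10, 11, 2) = 11
Root (MIN): min(9, 7, 11) = 7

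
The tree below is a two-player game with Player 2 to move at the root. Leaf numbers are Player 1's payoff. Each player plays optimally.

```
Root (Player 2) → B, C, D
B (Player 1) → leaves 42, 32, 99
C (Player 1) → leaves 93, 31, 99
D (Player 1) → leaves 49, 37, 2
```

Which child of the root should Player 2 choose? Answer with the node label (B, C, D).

B (Player 1): max(42, 32, 99) = 99
C (Player 1): max(93, 31, 99) = 99
D (Player 1): max(49, 37, 2) = 49
Root (Player 2): min(99, 99, 49) = 49
Player 2 picks the child with the lowest value: D (value 49).

D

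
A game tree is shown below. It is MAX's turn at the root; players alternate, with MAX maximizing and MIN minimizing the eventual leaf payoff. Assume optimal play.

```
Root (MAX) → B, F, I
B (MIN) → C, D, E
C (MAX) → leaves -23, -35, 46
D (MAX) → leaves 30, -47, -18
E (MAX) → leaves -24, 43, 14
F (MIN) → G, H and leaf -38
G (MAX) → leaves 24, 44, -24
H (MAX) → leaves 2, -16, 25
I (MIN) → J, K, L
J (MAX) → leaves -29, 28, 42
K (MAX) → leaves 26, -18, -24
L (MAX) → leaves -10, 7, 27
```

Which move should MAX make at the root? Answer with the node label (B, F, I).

C (MAX): max(-23, -35, 46) = 46
D (MAX): max(30, -47, -18) = 30
E (MAX): max(-24, 43, 14) = 43
B (MIN): min(46, 30, 43) = 30
G (MAX): max(24, 44, -24) = 44
H (MAX): max(2, -16, 25) = 25
F (MIN): min(44, 25, -38) = -38
J (MAX): max(-29, 28, 42) = 42
K (MAX): max(26, -18, -24) = 26
L (MAX): max(-10, 7, 27) = 27
I (MIN): min(42, 26, 27) = 26
Root (MAX): max(30, -38, 26) = 30
MAX picks the child with the highest value: B (value 30).

B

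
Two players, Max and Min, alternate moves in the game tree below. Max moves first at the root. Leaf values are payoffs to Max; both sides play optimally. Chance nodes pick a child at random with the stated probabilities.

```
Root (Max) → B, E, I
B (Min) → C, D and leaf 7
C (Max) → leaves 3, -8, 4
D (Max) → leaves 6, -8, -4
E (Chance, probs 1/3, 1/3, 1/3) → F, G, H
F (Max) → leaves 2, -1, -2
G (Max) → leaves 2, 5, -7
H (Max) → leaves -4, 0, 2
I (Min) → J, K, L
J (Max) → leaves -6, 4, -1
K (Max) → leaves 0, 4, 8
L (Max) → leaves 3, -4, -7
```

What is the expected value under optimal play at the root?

C (Max): max(3, -8, 4) = 4
D (Max): max(6, -8, -4) = 6
B (Min): min(4, 6, 7) = 4
F (Max): max(2, -1, -2) = 2
G (Max): max(2, 5, -7) = 5
H (Max): max(-4, 0, 2) = 2
E (Chance): 1/3·2 + 1/3·5 + 1/3·2 = 3
J (Max): max(-6, 4, -1) = 4
K (Max): max(0, 4, 8) = 8
L (Max): max(3, -4, -7) = 3
I (Min): min(4, 8, 3) = 3
Root (Max): max(4, 3, 3) = 4

4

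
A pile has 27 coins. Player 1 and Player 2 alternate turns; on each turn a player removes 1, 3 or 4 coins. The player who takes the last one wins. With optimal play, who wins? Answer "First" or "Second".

Positions where the player to move wins (W) vs loses (L):
i:   0  1  2  3  4  5  6  7  8  9 10 11 12 13 14 15 16 17 18 19 20 21 22 23 24 25 26 27
     L  W  L  W  W  W  W  L  W  L  W  W  W  W  L  W  L  W  W  W  W  L  W  L  W  W  W  W
Position 27 is W, so the first player wins.

First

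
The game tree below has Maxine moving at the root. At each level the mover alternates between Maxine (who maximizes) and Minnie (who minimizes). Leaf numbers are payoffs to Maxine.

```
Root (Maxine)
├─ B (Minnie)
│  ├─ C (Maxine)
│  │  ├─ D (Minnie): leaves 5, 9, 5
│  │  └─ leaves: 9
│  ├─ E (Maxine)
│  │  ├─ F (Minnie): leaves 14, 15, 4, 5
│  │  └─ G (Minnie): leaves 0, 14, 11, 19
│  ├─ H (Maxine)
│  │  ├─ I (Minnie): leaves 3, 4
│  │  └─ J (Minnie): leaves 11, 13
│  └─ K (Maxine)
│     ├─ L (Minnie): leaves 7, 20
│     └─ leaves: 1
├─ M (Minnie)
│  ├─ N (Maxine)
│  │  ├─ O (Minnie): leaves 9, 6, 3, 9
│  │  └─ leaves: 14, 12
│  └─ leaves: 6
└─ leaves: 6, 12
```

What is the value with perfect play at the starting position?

D (Minnie): min(5, 9, 5) = 5
C (Maxine): max(5, 9) = 9
F (Minnie): min(14, 15, 4, 5) = 4
G (Minnie): min(0, 14, 11, 19) = 0
E (Maxine): max(4, 0) = 4
I (Minnie): min(3, 4) = 3
J (Minnie): min(11, 13) = 11
H (Maxine): max(3, 11) = 11
L (Minnie): min(7, 20) = 7
K (Maxine): max(7, 1) = 7
B (Minnie): min(9, 4, 11, 7) = 4
O (Minnie): min(9, 6, 3, 9) = 3
N (Maxine): max(3, 14, 12) = 14
M (Minnie): min(14, 6) = 6
Root (Maxine): max(4, 6, 6, 12) = 12

12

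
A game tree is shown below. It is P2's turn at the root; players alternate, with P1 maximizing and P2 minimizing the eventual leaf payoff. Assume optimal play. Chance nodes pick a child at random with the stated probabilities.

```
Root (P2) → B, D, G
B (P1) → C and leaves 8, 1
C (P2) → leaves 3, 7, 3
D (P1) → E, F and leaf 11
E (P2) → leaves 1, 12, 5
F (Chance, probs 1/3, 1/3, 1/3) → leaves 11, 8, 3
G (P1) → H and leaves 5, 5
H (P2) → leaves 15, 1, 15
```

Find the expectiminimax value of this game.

5

C (P2): min(3, 7, 3) = 3
B (P1): max(3, 8, 1) = 8
E (P2): min(1, 12, 5) = 1
F (Chance): 1/3·11 + 1/3·8 + 1/3·3 = 7.33
D (P1): max(1, 7.33, 11) = 11
H (P2): min(15, 1, 15) = 1
G (P1): max(1, 5, 5) = 5
Root (P2): min(8, 11, 5) = 5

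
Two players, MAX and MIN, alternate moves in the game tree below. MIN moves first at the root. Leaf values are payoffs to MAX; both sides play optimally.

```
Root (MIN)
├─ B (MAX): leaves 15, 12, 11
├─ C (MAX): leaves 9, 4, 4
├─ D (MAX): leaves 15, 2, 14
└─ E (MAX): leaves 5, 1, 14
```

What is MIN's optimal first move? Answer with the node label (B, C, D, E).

B (MAX): max(15, 12, 11) = 15
C (MAX): max(9, 4, 4) = 9
D (MAX): max(15, 2, 14) = 15
E (MAX): max(5, 1, 14) = 14
Root (MIN): min(15, 9, 15, 14) = 9
MIN picks the child with the lowest value: C (value 9).

C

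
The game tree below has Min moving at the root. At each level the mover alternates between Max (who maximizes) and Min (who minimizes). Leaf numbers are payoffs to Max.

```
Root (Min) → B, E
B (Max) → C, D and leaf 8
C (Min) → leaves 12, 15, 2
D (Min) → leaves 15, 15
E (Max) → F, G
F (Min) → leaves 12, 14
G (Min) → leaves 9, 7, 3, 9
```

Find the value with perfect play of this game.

C (Min): min(12, 15, 2) = 2
D (Min): min(15, 15) = 15
B (Max): max(2, 15, 8) = 15
F (Min): min(12, 14) = 12
G (Min): min(9, 7, 3, 9) = 3
E (Max): max(12, 3) = 12
Root (Min): min(15, 12) = 12

12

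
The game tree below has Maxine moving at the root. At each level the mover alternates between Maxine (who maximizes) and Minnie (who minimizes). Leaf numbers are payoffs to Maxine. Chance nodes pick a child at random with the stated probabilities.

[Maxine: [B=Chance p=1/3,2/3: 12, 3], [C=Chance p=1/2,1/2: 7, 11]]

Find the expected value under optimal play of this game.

B (Chance): 1/3·12 + 2/3·3 = 6
C (Chance): 1/2·7 + 1/2·11 = 9
Root (Maxine): max(6, 9) = 9

9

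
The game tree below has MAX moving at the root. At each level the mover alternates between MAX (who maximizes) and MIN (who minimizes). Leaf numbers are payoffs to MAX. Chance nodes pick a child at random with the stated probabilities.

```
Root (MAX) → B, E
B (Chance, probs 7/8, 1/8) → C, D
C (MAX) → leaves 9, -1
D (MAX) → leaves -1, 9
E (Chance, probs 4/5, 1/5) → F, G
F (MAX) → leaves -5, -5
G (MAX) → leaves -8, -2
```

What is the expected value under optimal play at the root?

C (MAX): max(9, -1) = 9
D (MAX): max(-1, 9) = 9
B (Chance): 7/8·9 + 1/8·9 = 9
F (MAX): max(-5, -5) = -5
G (MAX): max(-8, -2) = -2
E (Chance): 4/5·-5 + 1/5·-2 = -4.4
Root (MAX): max(9, -4.4) = 9

9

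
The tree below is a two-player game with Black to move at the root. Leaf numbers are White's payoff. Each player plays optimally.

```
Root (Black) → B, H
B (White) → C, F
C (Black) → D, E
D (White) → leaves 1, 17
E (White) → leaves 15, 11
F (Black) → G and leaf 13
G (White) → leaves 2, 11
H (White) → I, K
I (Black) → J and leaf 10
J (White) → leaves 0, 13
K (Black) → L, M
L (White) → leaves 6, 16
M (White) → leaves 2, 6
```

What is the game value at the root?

D (White): max(1, 17) = 17
E (White): max(15, 11) = 15
C (Black): min(17, 15) = 15
G (White): max(2, 11) = 11
F (Black): min(11, 13) = 11
B (White): max(15, 11) = 15
J (White): max(0, 13) = 13
I (Black): min(13, 10) = 10
L (White): max(6, 16) = 16
M (White): max(2, 6) = 6
K (Black): min(16, 6) = 6
H (White): max(10, 6) = 10
Root (Black): min(15, 10) = 10

10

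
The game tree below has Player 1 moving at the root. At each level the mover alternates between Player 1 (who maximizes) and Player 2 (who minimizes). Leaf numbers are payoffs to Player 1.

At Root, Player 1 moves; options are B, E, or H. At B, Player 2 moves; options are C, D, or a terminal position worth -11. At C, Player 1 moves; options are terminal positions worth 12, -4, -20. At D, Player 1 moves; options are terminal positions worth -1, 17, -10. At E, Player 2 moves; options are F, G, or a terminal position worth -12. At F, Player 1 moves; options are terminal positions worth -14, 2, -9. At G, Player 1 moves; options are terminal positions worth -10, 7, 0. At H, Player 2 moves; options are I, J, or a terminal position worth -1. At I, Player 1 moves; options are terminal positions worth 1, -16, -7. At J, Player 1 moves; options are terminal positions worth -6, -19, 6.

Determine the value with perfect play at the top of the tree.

-1

C (Player 1): max(12, -4, -20) = 12
D (Player 1): max(-1, 17, -10) = 17
B (Player 2): min(12, 17, -11) = -11
F (Player 1): max(-14, 2, -9) = 2
G (Player 1): max(-10, 7, 0) = 7
E (Player 2): min(2, 7, -12) = -12
I (Player 1): max(1, -16, -7) = 1
J (Player 1): max(-6, -19, 6) = 6
H (Player 2): min(1, 6, -1) = -1
Root (Player 1): max(-11, -12, -1) = -1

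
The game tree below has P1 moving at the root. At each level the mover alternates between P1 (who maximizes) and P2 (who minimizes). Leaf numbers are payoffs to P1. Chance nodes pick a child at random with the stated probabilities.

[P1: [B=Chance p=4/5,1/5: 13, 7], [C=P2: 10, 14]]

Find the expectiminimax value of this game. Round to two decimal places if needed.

B (Chance): 4/5·13 + 1/5·7 = 11.8
C (P2): min(10, 14) = 10
Root (P1): max(11.8, 10) = 11.8

11.8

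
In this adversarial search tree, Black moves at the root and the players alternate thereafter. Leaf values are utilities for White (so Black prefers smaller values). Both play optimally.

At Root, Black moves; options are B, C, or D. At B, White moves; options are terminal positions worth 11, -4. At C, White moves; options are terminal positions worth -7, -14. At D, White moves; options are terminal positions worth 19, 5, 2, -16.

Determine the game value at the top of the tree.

B (White): max(11, -4) = 11
C (White): max(-7, -14) = -7
D (White): max(19, 5, 2, -16) = 19
Root (Black): min(11, -7, 19) = -7

-7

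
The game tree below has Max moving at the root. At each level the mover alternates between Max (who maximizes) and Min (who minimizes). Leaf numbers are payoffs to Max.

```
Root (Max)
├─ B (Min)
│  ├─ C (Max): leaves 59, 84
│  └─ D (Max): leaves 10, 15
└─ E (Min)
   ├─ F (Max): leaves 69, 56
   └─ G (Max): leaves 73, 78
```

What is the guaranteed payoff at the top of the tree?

69

C (Max): max(59, 84) = 84
D (Max): max(10, 15) = 15
B (Min): min(84, 15) = 15
F (Max): max(69, 56) = 69
G (Max): max(73, 78) = 78
E (Min): min(69, 78) = 69
Root (Max): max(15, 69) = 69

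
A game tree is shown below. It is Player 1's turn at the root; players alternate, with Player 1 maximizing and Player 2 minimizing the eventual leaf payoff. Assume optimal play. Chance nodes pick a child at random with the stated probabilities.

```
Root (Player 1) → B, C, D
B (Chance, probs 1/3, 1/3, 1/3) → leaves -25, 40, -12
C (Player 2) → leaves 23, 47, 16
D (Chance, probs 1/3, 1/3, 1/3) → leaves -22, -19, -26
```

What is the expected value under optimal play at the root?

B (Chance): 1/3·-25 + 1/3·40 + 1/3·-12 = 1
C (Player 2): min(23, 47, 16) = 16
D (Chance): 1/3·-22 + 1/3·-19 + 1/3·-26 = -22.33
Root (Player 1): max(1, 16, -22.33) = 16

16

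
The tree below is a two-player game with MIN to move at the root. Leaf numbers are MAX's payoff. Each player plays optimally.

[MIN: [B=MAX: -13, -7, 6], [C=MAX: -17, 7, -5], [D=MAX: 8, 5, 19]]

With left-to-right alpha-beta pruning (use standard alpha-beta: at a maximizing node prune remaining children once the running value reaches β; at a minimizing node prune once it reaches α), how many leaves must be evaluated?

B [α=-∞,β=+∞]: v=6
C [α=-∞,β=6]: v=7 after child 2 ≥ β → β-cutoff, skip 1
D [α=-∞,β=6]: v=8 after child 1 ≥ β → β-cutoff, skip 2
Root [α=-∞,β=+∞]: v=6
Leaves evaluated: 6 of 9.

6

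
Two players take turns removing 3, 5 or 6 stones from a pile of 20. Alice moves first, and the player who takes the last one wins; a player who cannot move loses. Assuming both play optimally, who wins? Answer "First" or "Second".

Compute winning (W) and losing (L) positions by backward induction:
i:   0  1  2  3  4  5  6  7  8  9 10 11 12 13 14 15 16 17 18 19 20
     L  L  L  W  W  W  W  W  W  L  L  L  W  W  W  W  W  W  L  L  L
Position 20 is L, so the second player wins.

Second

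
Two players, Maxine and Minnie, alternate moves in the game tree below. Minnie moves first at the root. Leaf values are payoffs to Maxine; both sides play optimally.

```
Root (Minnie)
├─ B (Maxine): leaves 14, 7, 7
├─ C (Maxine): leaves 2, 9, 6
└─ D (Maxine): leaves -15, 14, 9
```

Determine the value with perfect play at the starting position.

9

B (Maxine): max(14, 7, 7) = 14
C (Maxine): max(2, 9, 6) = 9
D (Maxine): max(-15, 14, 9) = 14
Root (Minnie): min(14, 9, 14) = 9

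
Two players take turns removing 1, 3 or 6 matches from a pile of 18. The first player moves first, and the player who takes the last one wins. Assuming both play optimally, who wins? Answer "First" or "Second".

Second

i:   0  1  2  3  4  5  6  7  8  9 10 11 12 13 14 15 16 17 18
     L  W  L  W  L  W  W  W  W  L  W  L  W  L  W  W  W  W  L
Position 18 is L, so the second player wins.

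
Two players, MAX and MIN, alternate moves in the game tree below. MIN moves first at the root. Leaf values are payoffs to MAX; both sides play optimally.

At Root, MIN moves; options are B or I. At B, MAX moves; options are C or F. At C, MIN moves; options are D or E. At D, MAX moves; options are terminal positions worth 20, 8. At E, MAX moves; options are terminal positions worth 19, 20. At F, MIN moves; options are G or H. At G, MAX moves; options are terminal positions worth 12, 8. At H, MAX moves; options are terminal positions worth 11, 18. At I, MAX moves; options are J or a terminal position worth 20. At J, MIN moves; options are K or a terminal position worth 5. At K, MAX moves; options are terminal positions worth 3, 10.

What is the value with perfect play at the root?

D (MAX): max(20, 8) = 20
E (MAX): max(19, 20) = 20
C (MIN): min(20, 20) = 20
G (MAX): max(12, 8) = 12
H (MAX): max(11, 18) = 18
F (MIN): min(12, 18) = 12
B (MAX): max(20, 12) = 20
K (MAX): max(3, 10) = 10
J (MIN): min(10, 5) = 5
I (MAX): max(5, 20) = 20
Root (MIN): min(20, 20) = 20

20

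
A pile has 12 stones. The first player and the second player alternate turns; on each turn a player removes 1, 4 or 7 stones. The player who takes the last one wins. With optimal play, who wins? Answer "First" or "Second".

i:   0  1  2  3  4  5  6  7  8  9 10 11 12
     L  W  L  W  W  L  W  W  L  W  L  W  W
Position 12 is W, so the first player wins.

First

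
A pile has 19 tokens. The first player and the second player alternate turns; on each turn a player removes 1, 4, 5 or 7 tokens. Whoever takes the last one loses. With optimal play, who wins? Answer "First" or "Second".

Mark each pile size as W (mover wins) or L (mover loses):
i:   0  1  2  3  4  5  6  7  8  9 10 11 12 13 14 15 16 17 18 19
     W  L  W  L  W  W  W  W  W  L  W  L  W  W  W  W  W  L  W  L
Position 19 is L, so the second player wins.

Second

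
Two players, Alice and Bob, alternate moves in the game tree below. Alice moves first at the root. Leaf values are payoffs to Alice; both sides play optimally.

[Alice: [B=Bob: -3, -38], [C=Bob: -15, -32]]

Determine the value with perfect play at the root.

B (Bob): min(-3, -38) = -38
C (Bob): min(-15, -32) = -32
Root (Alice): max(-38, -32) = -32

-32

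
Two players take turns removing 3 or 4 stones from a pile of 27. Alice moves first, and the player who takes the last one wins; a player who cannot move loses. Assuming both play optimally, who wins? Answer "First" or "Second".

W/L table (W = player to move can force a win):
i:   0  1  2  3  4  5  6  7  8  9 10 11 12 13 14 15 16 17 18 19 20 21 22 23 24 25 26 27
     L  L  L  W  W  W  W  L  L  L  W  W  W  W  L  L  L  W  W  W  W  L  L  L  W  W  W  W
Position 27 is W, so the first player wins.

First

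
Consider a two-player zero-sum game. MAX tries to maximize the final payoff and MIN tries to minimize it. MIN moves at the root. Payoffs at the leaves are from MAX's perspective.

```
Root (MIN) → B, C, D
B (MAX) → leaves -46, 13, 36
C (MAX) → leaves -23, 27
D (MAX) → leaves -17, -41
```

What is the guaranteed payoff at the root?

-17

B (MAX): max(-46, 13, 36) = 36
C (MAX): max(-23, 27) = 27
D (MAX): max(-17, -41) = -17
Root (MIN): min(36, 27, -17) = -17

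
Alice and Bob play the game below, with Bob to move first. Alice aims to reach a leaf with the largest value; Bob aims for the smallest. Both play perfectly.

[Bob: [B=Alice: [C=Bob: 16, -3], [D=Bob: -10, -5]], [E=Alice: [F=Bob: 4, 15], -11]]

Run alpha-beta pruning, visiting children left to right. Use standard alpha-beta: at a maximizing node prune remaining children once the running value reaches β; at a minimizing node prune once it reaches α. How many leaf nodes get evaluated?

C [α=-∞,β=+∞]: v=-3
D [α=-3,β=+∞]: v=-10 after child 1 ≤ α → α-cutoff, skip 1
B [α=-∞,β=+∞]: v=-3
F [α=-∞,β=-3]: v=4
E [α=-∞,β=-3]: v=4 after child 1 ≥ β → β-cutoff, skip 1
Root [α=-∞,β=+∞]: v=-3
Leaves evaluated: 5 of 7.

5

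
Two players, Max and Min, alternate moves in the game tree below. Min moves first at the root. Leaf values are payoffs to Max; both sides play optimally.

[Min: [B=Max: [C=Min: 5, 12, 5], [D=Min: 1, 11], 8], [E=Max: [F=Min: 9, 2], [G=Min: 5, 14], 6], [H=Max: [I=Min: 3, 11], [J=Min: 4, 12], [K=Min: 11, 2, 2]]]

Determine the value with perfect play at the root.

C (Min): min(5, 12, 5) = 5
D (Min): min(1, 11) = 1
B (Max): max(5, 1, 8) = 8
F (Min): min(9, 2) = 2
G (Min): min(5, 14) = 5
E (Max): max(2, 5, 6) = 6
I (Min): min(3, 11) = 3
J (Min): min(4, 12) = 4
K (Min): min(11, 2, 2) = 2
H (Max): max(3, 4, 2) = 4
Root (Min): min(8, 6, 4) = 4

4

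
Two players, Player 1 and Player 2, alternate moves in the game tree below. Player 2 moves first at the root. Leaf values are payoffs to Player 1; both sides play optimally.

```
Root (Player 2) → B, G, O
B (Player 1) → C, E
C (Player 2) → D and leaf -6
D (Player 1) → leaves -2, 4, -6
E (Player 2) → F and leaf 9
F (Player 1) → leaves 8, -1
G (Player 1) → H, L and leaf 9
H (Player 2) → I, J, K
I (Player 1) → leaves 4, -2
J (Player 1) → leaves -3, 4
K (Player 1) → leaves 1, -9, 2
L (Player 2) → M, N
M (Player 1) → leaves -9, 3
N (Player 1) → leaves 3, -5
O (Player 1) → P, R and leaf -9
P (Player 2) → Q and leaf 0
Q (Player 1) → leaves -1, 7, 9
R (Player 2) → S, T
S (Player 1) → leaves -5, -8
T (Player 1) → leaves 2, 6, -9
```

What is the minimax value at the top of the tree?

0

D (Player 1): max(-2, 4, -6) = 4
C (Player 2): min(4, -6) = -6
F (Player 1): max(8, -1) = 8
E (Player 2): min(8, 9) = 8
B (Player 1): max(-6, 8) = 8
I (Player 1): max(4, -2) = 4
J (Player 1): max(-3, 4) = 4
K (Player 1): max(1, -9, 2) = 2
H (Player 2): min(4, 4, 2) = 2
M (Player 1): max(-9, 3) = 3
N (Player 1): max(3, -5) = 3
L (Player 2): min(3, 3) = 3
G (Player 1): max(2, 3, 9) = 9
Q (Player 1): max(-1, 7, 9) = 9
P (Player 2): min(9, 0) = 0
S (Player 1): max(-5, -8) = -5
T (Player 1): max(2, 6, -9) = 6
R (Player 2): min(-5, 6) = -5
O (Player 1): max(0, -5, -9) = 0
Root (Player 2): min(8, 9, 0) = 0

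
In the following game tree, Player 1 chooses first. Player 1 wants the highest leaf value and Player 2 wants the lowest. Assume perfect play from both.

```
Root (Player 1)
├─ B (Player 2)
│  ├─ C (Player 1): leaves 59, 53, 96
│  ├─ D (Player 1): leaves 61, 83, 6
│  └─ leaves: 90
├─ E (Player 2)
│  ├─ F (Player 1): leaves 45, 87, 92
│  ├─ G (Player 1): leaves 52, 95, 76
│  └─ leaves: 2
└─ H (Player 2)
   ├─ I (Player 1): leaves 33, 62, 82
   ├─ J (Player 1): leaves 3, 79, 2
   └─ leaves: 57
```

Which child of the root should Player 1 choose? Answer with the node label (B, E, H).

C (Player 1): max(59, 53, 96) = 96
D (Player 1): max(61, 83, 6) = 83
B (Player 2): min(96, 83, 90) = 83
F (Player 1): max(45, 87, 92) = 92
G (Player 1): max(52, 95, 76) = 95
E (Player 2): min(92, 95, 2) = 2
I (Player 1): max(33, 62, 82) = 82
J (Player 1): max(3, 79, 2) = 79
H (Player 2): min(82, 79, 57) = 57
Root (Player 1): max(83, 2, 57) = 83
Player 1 picks the child with the highest value: B (value 83).

B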